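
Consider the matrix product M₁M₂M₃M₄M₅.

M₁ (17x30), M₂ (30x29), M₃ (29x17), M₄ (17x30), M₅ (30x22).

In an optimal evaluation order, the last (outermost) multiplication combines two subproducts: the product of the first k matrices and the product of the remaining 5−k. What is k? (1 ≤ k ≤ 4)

3

Adjacent pairs: M₁M₂ = 17·30·29 = 14790; M₂M₃ = 30·29·17 = 14790; M₃M₄ = 29·17·30 = 14790; M₄M₅ = 17·30·22 = 11220.
Length 3: M₁..M₃: k=1: 0+14790+17·30·17=23460; k=2: 14790+0+17·29·17=23171 → min 23171 | M₂..M₄: k=2: 0+14790+30·29·30=40890; k=3: 14790+0+30·17·30=30090 → min 30090 | M₃..M₅: k=3: 0+11220+29·17·22=22066; k=4: 14790+0+29·30·22=33930 → min 22066.
Length 4: M₁..M₄: k=1: 0+30090+17·30·30=45390; k=2: 14790+14790+17·29·30=44370; k=3: 23171+0+17·17·30=31841 → min 31841 | M₂..M₅: k=2: 0+22066+30·29·22=41206; k=3: 14790+11220+30·17·22=37230; k=4: 30090+0+30·30·22=49890 → min 37230.
Top-level splits: k=1: (M₁..M₁)·(M₂..M₅) → 0+37230+17·30·22 = 48450; k=2: (M₁..M₂)·(M₃..M₅) → 14790+22066+17·29·22 = 47702; k=3: (M₁..M₃)·(M₄..M₅) → 23171+11220+17·17·22 = 40749; k=4: (M₁..M₄)·(M₅..M₅) → 31841+0+17·30·22 = 43061.
Best split is after M₃, i.e. k = 3.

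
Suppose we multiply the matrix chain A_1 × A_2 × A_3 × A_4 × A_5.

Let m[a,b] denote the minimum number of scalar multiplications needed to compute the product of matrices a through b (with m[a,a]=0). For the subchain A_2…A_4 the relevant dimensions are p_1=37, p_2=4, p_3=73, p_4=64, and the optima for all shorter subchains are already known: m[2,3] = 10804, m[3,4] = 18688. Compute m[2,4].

28160

m[2,4] = min over k∈[2,3] of m[2,k]+m[k+1,4]+p_{1}·p_k·p_{4}.
k=2: 0 + 18688 + 37·4·64 = 28160; k=3: 10804 + 0 + 37·73·64 = 183668.
Minimum: 28160 at k=2.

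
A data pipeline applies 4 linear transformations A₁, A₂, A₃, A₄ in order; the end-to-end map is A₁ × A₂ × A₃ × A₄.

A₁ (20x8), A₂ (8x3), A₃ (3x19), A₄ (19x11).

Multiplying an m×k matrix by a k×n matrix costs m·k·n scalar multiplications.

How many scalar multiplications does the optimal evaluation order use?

Adjacent pairs: A₁A₂ = 20·8·3 = 480; A₂A₃ = 8·3·19 = 456; A₃A₄ = 3·19·11 = 627.
Length 3: A₁..A₃: k=1: 0+456+20·8·19=3496; k=2: 480+0+20·3·19=1620 → min 1620 | A₂..A₄: k=2: 0+627+8·3·11=891; k=3: 456+0+8·19·11=2128 → min 891.
Length 4: A₁..A₄: k=1: 0+891+20·8·11=2651; k=2: 480+627+20·3·11=1767; k=3: 1620+0+20·19·11=5800 → min 1767.
Optimal order: ((A₁ × A₂) × (A₃ × A₄)) with cost 1767.

1767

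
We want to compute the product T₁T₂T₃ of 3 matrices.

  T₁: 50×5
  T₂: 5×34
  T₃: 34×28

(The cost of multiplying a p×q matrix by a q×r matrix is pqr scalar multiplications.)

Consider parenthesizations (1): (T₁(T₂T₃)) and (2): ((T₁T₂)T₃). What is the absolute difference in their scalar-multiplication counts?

44340

Order (1) = (T₁(T₂T₃)): (T₂T₃): 5×34 by 34×28 → 5×28, cost 5·34·28 = 4760; (T₁(T₂T₃)): 50×5 by 5×28 → 50×28, cost 50·5·28 = 7000; cumulative 11760. Total 11760.
Order (2) = ((T₁T₂)T₃): (T₁T₂): 50×5 by 5×34 → 50×34, cost 50·5·34 = 8500; ((T₁T₂)T₃): 50×34 by 34×28 → 50×28, cost 50·34·28 = 47600; cumulative 56100. Total 56100.
Difference: |11760 − 56100| = 44340.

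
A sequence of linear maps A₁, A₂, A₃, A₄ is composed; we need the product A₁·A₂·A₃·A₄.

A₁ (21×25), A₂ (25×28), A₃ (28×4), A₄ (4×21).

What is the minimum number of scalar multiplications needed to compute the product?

Adjacent pairs: A₁A₂ = 21·25·28 = 14700; A₂A₃ = 25·28·4 = 2800; A₃A₄ = 28·4·21 = 2352.
Length 3: A₁..A₃: k=1: 0+2800+21·25·4=4900; k=2: 14700+0+21·28·4=17052 → min 4900 | A₂..A₄: k=2: 0+2352+25·28·21=17052; k=3: 2800+0+25·4·21=4900 → min 4900.
Length 4: A₁..A₄: k=1: 0+4900+21·25·21=15925; k=2: 14700+2352+21·28·21=29400; k=3: 4900+0+21·4·21=6664 → min 6664.
Optimal order: ((A₁·(A₂·A₃))·A₄) with cost 6664.

6664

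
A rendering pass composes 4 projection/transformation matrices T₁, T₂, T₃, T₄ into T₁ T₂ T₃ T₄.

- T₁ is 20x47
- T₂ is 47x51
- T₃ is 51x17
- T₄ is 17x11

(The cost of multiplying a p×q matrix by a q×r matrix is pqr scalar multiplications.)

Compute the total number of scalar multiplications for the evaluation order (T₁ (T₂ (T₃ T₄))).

(T₃ T₄): 51×17 by 17×11 → 51×11, cost 51·17·11 = 9537
(T₂ (T₃ T₄)): 47×51 by 51×11 → 47×11, cost 47·51·11 = 26367; cumulative 35904
(T₁ (T₂ (T₃ T₄))): 20×47 by 47×11 → 20×11, cost 20·47·11 = 10340; cumulative 46244
Total: 46244 scalar multiplications.

46244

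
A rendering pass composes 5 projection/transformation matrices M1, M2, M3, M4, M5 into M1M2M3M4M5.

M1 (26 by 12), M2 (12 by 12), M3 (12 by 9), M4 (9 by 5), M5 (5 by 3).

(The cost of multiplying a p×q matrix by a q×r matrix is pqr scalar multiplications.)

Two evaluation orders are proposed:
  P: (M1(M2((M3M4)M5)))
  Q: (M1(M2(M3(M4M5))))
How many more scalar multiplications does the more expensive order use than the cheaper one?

Order P = (M1(M2((M3M4)M5))): (M3M4): 12×9 by 9×5 → 12×5, cost 12·9·5 = 540; ((M3M4)M5): 12×5 by 5×3 → 12×3, cost 12·5·3 = 180; cumulative 720; (M2((M3M4)M5)): 12×12 by 12×3 → 12×3, cost 12·12·3 = 432; cumulative 1152; (M1(M2((M3M4)M5))): 26×12 by 12×3 → 26×3, cost 26·12·3 = 936; cumulative 2088. Total 2088.
Order Q = (M1(M2(M3(M4M5)))): (M4M5): 9×5 by 5×3 → 9×3, cost 9·5·3 = 135; (M3(M4M5)): 12×9 by 9×3 → 12×3, cost 12·9·3 = 324; cumulative 459; (M2(M3(M4M5))): 12×12 by 12×3 → 12×3, cost 12·12·3 = 432; cumulative 891; (M1(M2(M3(M4M5)))): 26×12 by 12×3 → 26×3, cost 26·12·3 = 936; cumulative 1827. Total 1827.
Difference: |2088 − 1827| = 261.

261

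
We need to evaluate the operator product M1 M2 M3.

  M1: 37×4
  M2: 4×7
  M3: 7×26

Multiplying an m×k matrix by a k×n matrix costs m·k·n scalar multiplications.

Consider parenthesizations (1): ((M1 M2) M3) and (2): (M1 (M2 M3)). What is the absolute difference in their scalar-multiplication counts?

Order (1) = ((M1 M2) M3): (M1 M2): 37×4 by 4×7 → 37×7, cost 37·4·7 = 1036; ((M1 M2) M3): 37×7 by 7×26 → 37×26, cost 37·7·26 = 6734; cumulative 7770. Total 7770.
Order (2) = (M1 (M2 M3)): (M2 M3): 4×7 by 7×26 → 4×26, cost 4·7·26 = 728; (M1 (M2 M3)): 37×4 by 4×26 → 37×26, cost 37·4·26 = 3848; cumulative 4576. Total 4576.
Difference: |7770 − 4576| = 3194.

3194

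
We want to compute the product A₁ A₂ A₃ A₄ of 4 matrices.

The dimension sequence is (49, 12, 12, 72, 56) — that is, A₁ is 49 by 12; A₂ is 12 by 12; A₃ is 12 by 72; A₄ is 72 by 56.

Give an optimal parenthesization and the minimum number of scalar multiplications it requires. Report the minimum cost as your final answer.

Adjacent pairs: A₁A₂ = 49·12·12 = 7056; A₂A₃ = 12·12·72 = 10368; A₃A₄ = 12·72·56 = 48384.
Length 3: A₁..A₃: k=1: 0+10368+49·12·72=52704; k=2: 7056+0+49·12·72=49392 → min 49392 | A₂..A₄: k=2: 0+48384+12·12·56=56448; k=3: 10368+0+12·72·56=58752 → min 56448.
Length 4: A₁..A₄: k=1: 0+56448+49·12·56=89376; k=2: 7056+48384+49·12·56=88368; k=3: 49392+0+49·72·56=246960 → min 88368.
Optimal parenthesization: ((A₁ A₂) (A₃ A₄)) with cost 88368.

88368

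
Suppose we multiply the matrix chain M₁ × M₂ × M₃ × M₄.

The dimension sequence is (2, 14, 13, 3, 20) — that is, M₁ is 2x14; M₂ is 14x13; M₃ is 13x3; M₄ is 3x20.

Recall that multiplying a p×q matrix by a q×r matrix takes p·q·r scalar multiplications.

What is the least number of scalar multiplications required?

Adjacent pairs: M₁M₂ = 2·14·13 = 364; M₂M₃ = 14·13·3 = 546; M₃M₄ = 13·3·20 = 780.
Length 3: M₁..M₃: k=1: 0+546+2·14·3=630; k=2: 364+0+2·13·3=442 → min 442 | M₂..M₄: k=2: 0+780+14·13·20=4420; k=3: 546+0+14·3·20=1386 → min 1386.
Length 4: M₁..M₄: k=1: 0+1386+2·14·20=1946; k=2: 364+780+2·13·20=1664; k=3: 442+0+2·3·20=562 → min 562.
Optimal order: (((M₁ × M₂) × M₃) × M₄) with cost 562.

562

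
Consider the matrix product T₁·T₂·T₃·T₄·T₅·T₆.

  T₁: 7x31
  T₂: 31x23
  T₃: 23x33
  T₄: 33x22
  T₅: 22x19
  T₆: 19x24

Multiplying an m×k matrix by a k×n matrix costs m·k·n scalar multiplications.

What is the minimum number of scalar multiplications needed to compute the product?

Adjacent pairs: T₁T₂ = 7·31·23 = 4991; T₂T₃ = 31·23·33 = 23529; T₃T₄ = 23·33·22 = 16698; T₄T₅ = 33·22·19 = 13794; T₅T₆ = 22·19·24 = 10032.
Length 3: T₁..T₃: k=1: 0+23529+7·31·33=30690; k=2: 4991+0+7·23·33=10304 → min 10304 | T₂..T₄: k=2: 0+16698+31·23·22=32384; k=3: 23529+0+31·33·22=46035 → min 32384 | T₃..T₅: k=3: 0+13794+23·33·19=28215; k=4: 16698+0+23·22·19=26312 → min 26312 | T₄..T₆: k=4: 0+10032+33·22·24=27456; k=5: 13794+0+33·19·24=28842 → min 27456.
Length 4: T₁..T₄: k=1: 0+32384+7·31·22=37158; k=2: 4991+16698+7·23·22=25231; k=3: 10304+0+7·33·22=15386 → min 15386 | T₂..T₅: k=2: 0+26312+31·23·19=39859; k=3: 23529+13794+31·33·19=56760; k=4: 32384+0+31·22·19=45342 → min 39859 | T₃..T₆: k=3: 0+27456+23·33·24=45672; k=4: 16698+10032+23·22·24=38874; k=5: 26312+0+23·19·24=36800 → min 36800.
Length 5: T₁..T₅: k=1: 0+39859+7·31·19=43982; k=2: 4991+26312+7·23·19=34362; k=3: 10304+13794+7·33·19=28487; k=4: 15386+0+7·22·19=18312 → min 18312 | T₂..T₆: k=2: 0+36800+31·23·24=53912; k=3: 23529+27456+31·33·24=75537; k=4: 32384+10032+31·22·24=58784; k=5: 39859+0+31·19·24=53995 → min 53912.
Length 6: T₁..T₆: k=1: 0+53912+7·31·24=59120; k=2: 4991+36800+7·23·24=45655; k=3: 10304+27456+7·33·24=43304; k=4: 15386+10032+7·22·24=29114; k=5: 18312+0+7·19·24=21504 → min 21504.
Optimal order: (((((T₁·T₂)·T₃)·T₄)·T₅)·T₆) with cost 21504.

21504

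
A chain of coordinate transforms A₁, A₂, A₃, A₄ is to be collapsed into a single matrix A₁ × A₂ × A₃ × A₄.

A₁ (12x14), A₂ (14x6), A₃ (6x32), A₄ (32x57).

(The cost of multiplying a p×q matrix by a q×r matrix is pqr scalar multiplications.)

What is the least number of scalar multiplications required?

16056

Adjacent pairs: A₁A₂ = 12·14·6 = 1008; A₂A₃ = 14·6·32 = 2688; A₃A₄ = 6·32·57 = 10944.
Length 3: A₁..A₃: k=1: 0+2688+12·14·32=8064; k=2: 1008+0+12·6·32=3312 → min 3312 | A₂..A₄: k=2: 0+10944+14·6·57=15732; k=3: 2688+0+14·32·57=28224 → min 15732.
Length 4: A₁..A₄: k=1: 0+15732+12·14·57=25308; k=2: 1008+10944+12·6·57=16056; k=3: 3312+0+12·32·57=25200 → min 16056.
Optimal order: ((A₁ × A₂) × (A₃ × A₄)) with cost 16056.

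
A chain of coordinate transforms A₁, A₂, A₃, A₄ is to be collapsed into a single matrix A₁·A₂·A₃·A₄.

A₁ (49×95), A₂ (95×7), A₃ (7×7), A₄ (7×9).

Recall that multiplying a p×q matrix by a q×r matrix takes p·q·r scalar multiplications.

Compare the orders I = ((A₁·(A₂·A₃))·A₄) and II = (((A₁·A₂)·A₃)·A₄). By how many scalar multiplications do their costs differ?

2254

Order I = ((A₁·(A₂·A₃))·A₄): (A₂·A₃): 95×7 by 7×7 → 95×7, cost 95·7·7 = 4655; (A₁·(A₂·A₃)): 49×95 by 95×7 → 49×7, cost 49·95·7 = 32585; cumulative 37240; ((A₁·(A₂·A₃))·A₄): 49×7 by 7×9 → 49×9, cost 49·7·9 = 3087; cumulative 40327. Total 40327.
Order II = (((A₁·A₂)·A₃)·A₄): (A₁·A₂): 49×95 by 95×7 → 49×7, cost 49·95·7 = 32585; ((A₁·A₂)·A₃): 49×7 by 7×7 → 49×7, cost 49·7·7 = 2401; cumulative 34986; (((A₁·A₂)·A₃)·A₄): 49×7 by 7×9 → 49×9, cost 49·7·9 = 3087; cumulative 38073. Total 38073.
Difference: |40327 − 38073| = 2254.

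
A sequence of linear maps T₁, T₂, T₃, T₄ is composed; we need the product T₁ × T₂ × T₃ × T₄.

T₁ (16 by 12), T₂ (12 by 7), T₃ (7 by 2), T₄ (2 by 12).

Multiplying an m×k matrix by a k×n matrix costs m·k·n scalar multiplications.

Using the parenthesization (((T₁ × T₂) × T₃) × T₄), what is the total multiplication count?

(T₁ × T₂): 16×12 by 12×7 → 16×7, cost 16·12·7 = 1344
((T₁ × T₂) × T₃): 16×7 by 7×2 → 16×2, cost 16·7·2 = 224; cumulative 1568
(((T₁ × T₂) × T₃) × T₄): 16×2 by 2×12 → 16×12, cost 16·2·12 = 384; cumulative 1952
Total: 1952 scalar multiplications.

1952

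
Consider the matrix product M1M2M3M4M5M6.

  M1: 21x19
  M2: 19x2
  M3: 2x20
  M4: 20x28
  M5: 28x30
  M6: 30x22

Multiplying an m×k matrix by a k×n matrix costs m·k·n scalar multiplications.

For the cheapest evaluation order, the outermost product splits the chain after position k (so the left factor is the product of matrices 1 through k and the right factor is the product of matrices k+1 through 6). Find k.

2

Adjacent pairs: M1M2 = 21·19·2 = 798; M2M3 = 19·2·20 = 760; M3M4 = 2·20·28 = 1120; M4M5 = 20·28·30 = 16800; M5M6 = 28·30·22 = 18480.
Length 3: M1..M3: k=1: 0+760+21·19·20=8740; k=2: 798+0+21·2·20=1638 → min 1638 | M2..M4: k=2: 0+1120+19·2·28=2184; k=3: 760+0+19·20·28=11400 → min 2184 | M3..M5: k=3: 0+16800+2·20·30=18000; k=4: 1120+0+2·28·30=2800 → min 2800 | M4..M6: k=4: 0+18480+20·28·22=30800; k=5: 16800+0+20·30·22=30000 → min 30000.
Length 4: M1..M4: k=1: 0+2184+21·19·28=13356; k=2: 798+1120+21·2·28=3094; k=3: 1638+0+21·20·28=13398 → min 3094 | M2..M5: k=2: 0+2800+19·2·30=3940; k=3: 760+16800+19·20·30=28960; k=4: 2184+0+19·28·30=18144 → min 3940 | M3..M6: k=3: 0+30000+2·20·22=30880; k=4: 1120+18480+2·28·22=20832; k=5: 2800+0+2·30·22=4120 → min 4120.
Length 5: M1..M5: k=1: 0+3940+21·19·30=15910; k=2: 798+2800+21·2·30=4858; k=3: 1638+16800+21·20·30=31038; k=4: 3094+0+21·28·30=20734 → min 4858 | M2..M6: k=2: 0+4120+19·2·22=4956; k=3: 760+30000+19·20·22=39120; k=4: 2184+18480+19·28·22=32368; k=5: 3940+0+19·30·22=16480 → min 4956.
Top-level splits: k=1: (M1..M1)·(M2..M6) → 0+4956+21·19·22 = 13734; k=2: (M1..M2)·(M3..M6) → 798+4120+21·2·22 = 5842; k=3: (M1..M3)·(M4..M6) → 1638+30000+21·20·22 = 40878; k=4: (M1..M4)·(M5..M6) → 3094+18480+21·28·22 = 34510; k=5: (M1..M5)·(M6..M6) → 4858+0+21·30·22 = 18718.
Best split is after M2, i.e. k = 2.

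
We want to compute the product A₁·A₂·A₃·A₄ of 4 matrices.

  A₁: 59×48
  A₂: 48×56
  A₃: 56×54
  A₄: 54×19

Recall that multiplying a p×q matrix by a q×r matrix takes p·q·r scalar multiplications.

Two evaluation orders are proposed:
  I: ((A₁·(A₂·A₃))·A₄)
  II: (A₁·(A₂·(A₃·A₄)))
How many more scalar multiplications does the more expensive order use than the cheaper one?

Order I = ((A₁·(A₂·A₃))·A₄): (A₂·A₃): 48×56 by 56×54 → 48×54, cost 48·56·54 = 145152; (A₁·(A₂·A₃)): 59×48 by 48×54 → 59×54, cost 59·48·54 = 152928; cumulative 298080; ((A₁·(A₂·A₃))·A₄): 59×54 by 54×19 → 59×19, cost 59·54·19 = 60534; cumulative 358614. Total 358614.
Order II = (A₁·(A₂·(A₃·A₄))): (A₃·A₄): 56×54 by 54×19 → 56×19, cost 56·54·19 = 57456; (A₂·(A₃·A₄)): 48×56 by 56×19 → 48×19, cost 48·56·19 = 51072; cumulative 108528; (A₁·(A₂·(A₃·A₄))): 59×48 by 48×19 → 59×19, cost 59·48·19 = 53808; cumulative 162336. Total 162336.
Difference: |358614 − 162336| = 196278.

196278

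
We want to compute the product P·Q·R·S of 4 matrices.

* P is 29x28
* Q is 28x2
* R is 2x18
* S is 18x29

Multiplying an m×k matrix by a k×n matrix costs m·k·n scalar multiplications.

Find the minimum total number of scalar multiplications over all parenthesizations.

Adjacent pairs: PQ = 29·28·2 = 1624; QR = 28·2·18 = 1008; RS = 2·18·29 = 1044.
Length 3: P..R: k=1: 0+1008+29·28·18=15624; k=2: 1624+0+29·2·18=2668 → min 2668 | Q..S: k=2: 0+1044+28·2·29=2668; k=3: 1008+0+28·18·29=15624 → min 2668.
Length 4: P..S: k=1: 0+2668+29·28·29=26216; k=2: 1624+1044+29·2·29=4350; k=3: 2668+0+29·18·29=17806 → min 4350.
Optimal order: ((P·Q)·(R·S)) with cost 4350.

4350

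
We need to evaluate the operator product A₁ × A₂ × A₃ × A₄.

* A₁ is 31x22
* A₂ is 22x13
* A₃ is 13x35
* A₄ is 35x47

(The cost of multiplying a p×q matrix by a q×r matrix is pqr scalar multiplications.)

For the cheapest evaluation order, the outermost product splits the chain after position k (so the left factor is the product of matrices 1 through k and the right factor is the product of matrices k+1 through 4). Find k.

Adjacent pairs: A₁A₂ = 31·22·13 = 8866; A₂A₃ = 22·13·35 = 10010; A₃A₄ = 13·35·47 = 21385.
Length 3: A₁..A₃: k=1: 0+10010+31·22·35=33880; k=2: 8866+0+31·13·35=22971 → min 22971 | A₂..A₄: k=2: 0+21385+22·13·47=34827; k=3: 10010+0+22·35·47=46200 → min 34827.
Top-level splits: k=1: (A₁..A₁)·(A₂..A₄) → 0+34827+31·22·47 = 66881; k=2: (A₁..A₂)·(A₃..A₄) → 8866+21385+31·13·47 = 49192; k=3: (A₁..A₃)·(A₄..A₄) → 22971+0+31·35·47 = 73966.
Best split is after A₂, i.e. k = 2.

2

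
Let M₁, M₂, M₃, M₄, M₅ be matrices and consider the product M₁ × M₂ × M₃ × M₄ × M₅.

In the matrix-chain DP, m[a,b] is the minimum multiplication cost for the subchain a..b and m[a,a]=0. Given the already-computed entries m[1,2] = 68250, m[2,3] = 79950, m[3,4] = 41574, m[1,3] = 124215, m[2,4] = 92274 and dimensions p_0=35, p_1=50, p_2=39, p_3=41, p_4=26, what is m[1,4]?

137774

m[1,4] = min over k∈[1,3] of m[1,k]+m[k+1,4]+p_{0}·p_k·p_{4}.
k=1: 0 + 92274 + 35·50·26 = 137774; k=2: 68250 + 41574 + 35·39·26 = 145314; k=3: 124215 + 0 + 35·41·26 = 161525.
Minimum: 137774 at k=1.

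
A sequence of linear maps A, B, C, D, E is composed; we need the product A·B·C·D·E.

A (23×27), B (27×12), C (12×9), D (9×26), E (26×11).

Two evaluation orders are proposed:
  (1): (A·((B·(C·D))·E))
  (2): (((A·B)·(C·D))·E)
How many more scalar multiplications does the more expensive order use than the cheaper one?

Order (1) = (A·((B·(C·D))·E)): (C·D): 12×9 by 9×26 → 12×26, cost 12·9·26 = 2808; (B·(C·D)): 27×12 by 12×26 → 27×26, cost 27·12·26 = 8424; cumulative 11232; ((B·(C·D))·E): 27×26 by 26×11 → 27×11, cost 27·26·11 = 7722; cumulative 18954; (A·((B·(C·D))·E)): 23×27 by 27×11 → 23×11, cost 23·27·11 = 6831; cumulative 25785. Total 25785.
Order (2) = (((A·B)·(C·D))·E): (A·B): 23×27 by 27×12 → 23×12, cost 23·27·12 = 7452; (C·D): 12×9 by 9×26 → 12×26, cost 12·9·26 = 2808; ((A·B)·(C·D)): 23×12 by 12×26 → 23×26, cost 23·12·26 = 7176; cumulative 17436; (((A·B)·(C·D))·E): 23×26 by 26×11 → 23×11, cost 23·26·11 = 6578; cumulative 24014. Total 24014.
Difference: |25785 − 24014| = 1771.

1771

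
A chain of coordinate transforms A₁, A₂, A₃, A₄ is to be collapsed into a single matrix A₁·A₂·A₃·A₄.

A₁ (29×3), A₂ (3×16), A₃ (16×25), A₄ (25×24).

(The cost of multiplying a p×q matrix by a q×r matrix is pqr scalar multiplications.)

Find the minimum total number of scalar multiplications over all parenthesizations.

5088

Adjacent pairs: A₁A₂ = 29·3·16 = 1392; A₂A₃ = 3·16·25 = 1200; A₃A₄ = 16·25·24 = 9600.
Length 3: A₁..A₃: k=1: 0+1200+29·3·25=3375; k=2: 1392+0+29·16·25=12992 → min 3375 | A₂..A₄: k=2: 0+9600+3·16·24=10752; k=3: 1200+0+3·25·24=3000 → min 3000.
Length 4: A₁..A₄: k=1: 0+3000+29·3·24=5088; k=2: 1392+9600+29·16·24=22128; k=3: 3375+0+29·25·24=20775 → min 5088.
Optimal order: (A₁·((A₂·A₃)·A₄)) with cost 5088.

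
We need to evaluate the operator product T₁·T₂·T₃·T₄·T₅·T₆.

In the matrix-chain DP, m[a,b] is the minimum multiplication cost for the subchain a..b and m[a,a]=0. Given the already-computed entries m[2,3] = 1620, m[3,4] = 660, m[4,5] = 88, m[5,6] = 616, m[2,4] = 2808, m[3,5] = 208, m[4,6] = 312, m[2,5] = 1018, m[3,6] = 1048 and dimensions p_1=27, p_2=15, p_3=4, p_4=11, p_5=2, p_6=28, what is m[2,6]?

2530

m[2,6] = min over k∈[2,5] of m[2,k]+m[k+1,6]+p_{1}·p_k·p_{6}.
k=2: 0 + 1048 + 27·15·28 = 12388; k=3: 1620 + 312 + 27·4·28 = 4956; k=4: 2808 + 616 + 27·11·28 = 11740; k=5: 1018 + 0 + 27·2·28 = 2530.
Minimum: 2530 at k=5.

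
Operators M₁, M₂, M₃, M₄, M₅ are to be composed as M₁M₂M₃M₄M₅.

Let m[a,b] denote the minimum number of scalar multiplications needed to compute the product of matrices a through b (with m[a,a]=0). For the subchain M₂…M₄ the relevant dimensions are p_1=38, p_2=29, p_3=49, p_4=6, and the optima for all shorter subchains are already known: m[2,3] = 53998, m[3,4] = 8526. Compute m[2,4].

m[2,4] = min over k∈[2,3] of m[2,k]+m[k+1,4]+p_{1}·p_k·p_{4}.
k=2: 0 + 8526 + 38·29·6 = 15138; k=3: 53998 + 0 + 38·49·6 = 65170.
Minimum: 15138 at k=2.

15138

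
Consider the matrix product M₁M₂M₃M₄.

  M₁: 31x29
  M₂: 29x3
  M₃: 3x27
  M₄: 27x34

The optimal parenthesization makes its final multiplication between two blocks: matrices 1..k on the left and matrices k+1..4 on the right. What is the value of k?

2

Adjacent pairs: M₁M₂ = 31·29·3 = 2697; M₂M₃ = 29·3·27 = 2349; M₃M₄ = 3·27·34 = 2754.
Length 3: M₁..M₃: k=1: 0+2349+31·29·27=26622; k=2: 2697+0+31·3·27=5208 → min 5208 | M₂..M₄: k=2: 0+2754+29·3·34=5712; k=3: 2349+0+29·27·34=28971 → min 5712.
Top-level splits: k=1: (M₁..M₁)·(M₂..M₄) → 0+5712+31·29·34 = 36278; k=2: (M₁..M₂)·(M₃..M₄) → 2697+2754+31·3·34 = 8613; k=3: (M₁..M₃)·(M₄..M₄) → 5208+0+31·27·34 = 33666.
Best split is after M₂, i.e. k = 2.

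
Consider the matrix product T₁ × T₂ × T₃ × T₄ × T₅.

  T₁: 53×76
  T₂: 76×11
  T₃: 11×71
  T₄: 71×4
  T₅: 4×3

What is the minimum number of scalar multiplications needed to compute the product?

17787

Adjacent pairs: T₁T₂ = 53·76·11 = 44308; T₂T₃ = 76·11·71 = 59356; T₃T₄ = 11·71·4 = 3124; T₄T₅ = 71·4·3 = 852.
Length 3: T₁..T₃: k=1: 0+59356+53·76·71=345344; k=2: 44308+0+53·11·71=85701 → min 85701 | T₂..T₄: k=2: 0+3124+76·11·4=6468; k=3: 59356+0+76·71·4=80940 → min 6468 | T₃..T₅: k=3: 0+852+11·71·3=3195; k=4: 3124+0+11·4·3=3256 → min 3195.
Length 4: T₁..T₄: k=1: 0+6468+53·76·4=22580; k=2: 44308+3124+53·11·4=49764; k=3: 85701+0+53·71·4=100753 → min 22580 | T₂..T₅: k=2: 0+3195+76·11·3=5703; k=3: 59356+852+76·71·3=76396; k=4: 6468+0+76·4·3=7380 → min 5703.
Length 5: T₁..T₅: k=1: 0+5703+53·76·3=17787; k=2: 44308+3195+53·11·3=49252; k=3: 85701+852+53·71·3=97842; k=4: 22580+0+53·4·3=23216 → min 17787.
Optimal order: (T₁ × (T₂ × (T₃ × (T₄ × T₅)))) with cost 17787.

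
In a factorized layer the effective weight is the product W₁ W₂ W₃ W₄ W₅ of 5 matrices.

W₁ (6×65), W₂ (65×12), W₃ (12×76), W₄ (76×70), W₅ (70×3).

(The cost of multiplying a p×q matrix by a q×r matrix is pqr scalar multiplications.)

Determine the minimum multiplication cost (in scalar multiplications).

Adjacent pairs: W₁W₂ = 6·65·12 = 4680; W₂W₃ = 65·12·76 = 59280; W₃W₄ = 12·76·70 = 63840; W₄W₅ = 76·70·3 = 15960.
Length 3: W₁..W₃: k=1: 0+59280+6·65·76=88920; k=2: 4680+0+6·12·76=10152 → min 10152 | W₂..W₄: k=2: 0+63840+65·12·70=118440; k=3: 59280+0+65·76·70=405080 → min 118440 | W₃..W₅: k=3: 0+15960+12·76·3=18696; k=4: 63840+0+12·70·3=66360 → min 18696.
Length 4: W₁..W₄: k=1: 0+118440+6·65·70=145740; k=2: 4680+63840+6·12·70=73560; k=3: 10152+0+6·76·70=42072 → min 42072 | W₂..W₅: k=2: 0+18696+65·12·3=21036; k=3: 59280+15960+65·76·3=90060; k=4: 118440+0+65·70·3=132090 → min 21036.
Length 5: W₁..W₅: k=1: 0+21036+6·65·3=22206; k=2: 4680+18696+6·12·3=23592; k=3: 10152+15960+6·76·3=27480; k=4: 42072+0+6·70·3=43332 → min 22206.
Optimal order: (W₁ (W₂ (W₃ (W₄ W₅)))) with cost 22206.

22206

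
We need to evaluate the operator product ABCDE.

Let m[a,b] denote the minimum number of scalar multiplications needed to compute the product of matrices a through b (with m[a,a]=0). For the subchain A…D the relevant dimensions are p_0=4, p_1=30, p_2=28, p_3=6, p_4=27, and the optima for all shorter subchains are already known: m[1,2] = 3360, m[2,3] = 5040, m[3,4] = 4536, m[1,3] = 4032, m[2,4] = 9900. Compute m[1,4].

4680

m[1,4] = min over k∈[1,3] of m[1,k]+m[k+1,4]+p_{0}·p_k·p_{4}.
k=1: 0 + 9900 + 4·30·27 = 13140; k=2: 3360 + 4536 + 4·28·27 = 10920; k=3: 4032 + 0 + 4·6·27 = 4680.
Minimum: 4680 at k=3.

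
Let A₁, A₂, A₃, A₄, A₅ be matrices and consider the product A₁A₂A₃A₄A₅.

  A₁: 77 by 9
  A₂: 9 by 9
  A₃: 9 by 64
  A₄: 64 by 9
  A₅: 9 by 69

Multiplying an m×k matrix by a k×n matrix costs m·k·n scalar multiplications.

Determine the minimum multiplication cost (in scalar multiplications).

59319

Adjacent pairs: A₁A₂ = 77·9·9 = 6237; A₂A₃ = 9·9·64 = 5184; A₃A₄ = 9·64·9 = 5184; A₄A₅ = 64·9·69 = 39744.
Length 3: A₁..A₃: k=1: 0+5184+77·9·64=49536; k=2: 6237+0+77·9·64=50589 → min 49536 | A₂..A₄: k=2: 0+5184+9·9·9=5913; k=3: 5184+0+9·64·9=10368 → min 5913 | A₃..A₅: k=3: 0+39744+9·64·69=79488; k=4: 5184+0+9·9·69=10773 → min 10773.
Length 4: A₁..A₄: k=1: 0+5913+77·9·9=12150; k=2: 6237+5184+77·9·9=17658; k=3: 49536+0+77·64·9=93888 → min 12150 | A₂..A₅: k=2: 0+10773+9·9·69=16362; k=3: 5184+39744+9·64·69=84672; k=4: 5913+0+9·9·69=11502 → min 11502.
Length 5: A₁..A₅: k=1: 0+11502+77·9·69=59319; k=2: 6237+10773+77·9·69=64827; k=3: 49536+39744+77·64·69=429312; k=4: 12150+0+77·9·69=59967 → min 59319.
Optimal order: (A₁((A₂(A₃A₄))A₅)) with cost 59319.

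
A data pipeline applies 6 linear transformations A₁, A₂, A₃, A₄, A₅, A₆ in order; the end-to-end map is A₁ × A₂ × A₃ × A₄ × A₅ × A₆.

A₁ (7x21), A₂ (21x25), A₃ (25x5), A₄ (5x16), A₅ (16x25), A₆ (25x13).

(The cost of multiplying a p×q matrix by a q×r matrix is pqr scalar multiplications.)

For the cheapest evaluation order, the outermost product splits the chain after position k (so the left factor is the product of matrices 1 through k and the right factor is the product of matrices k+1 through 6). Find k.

3

Adjacent pairs: A₁A₂ = 7·21·25 = 3675; A₂A₃ = 21·25·5 = 2625; A₃A₄ = 25·5·16 = 2000; A₄A₅ = 5·16·25 = 2000; A₅A₆ = 16·25·13 = 5200.
Length 3: A₁..A₃: k=1: 0+2625+7·21·5=3360; k=2: 3675+0+7·25·5=4550 → min 3360 | A₂..A₄: k=2: 0+2000+21·25·16=10400; k=3: 2625+0+21·5·16=4305 → min 4305 | A₃..A₅: k=3: 0+2000+25·5·25=5125; k=4: 2000+0+25·16·25=12000 → min 5125 | A₄..A₆: k=4: 0+5200+5·16·13=6240; k=5: 2000+0+5·25·13=3625 → min 3625.
Length 4: A₁..A₄: k=1: 0+4305+7·21·16=6657; k=2: 3675+2000+7·25·16=8475; k=3: 3360+0+7·5·16=3920 → min 3920 | A₂..A₅: k=2: 0+5125+21·25·25=18250; k=3: 2625+2000+21·5·25=7250; k=4: 4305+0+21·16·25=12705 → min 7250 | A₃..A₆: k=3: 0+3625+25·5·13=5250; k=4: 2000+5200+25·16·13=12400; k=5: 5125+0+25·25·13=13250 → min 5250.
Length 5: A₁..A₅: k=1: 0+7250+7·21·25=10925; k=2: 3675+5125+7·25·25=13175; k=3: 3360+2000+7·5·25=6235; k=4: 3920+0+7·16·25=6720 → min 6235 | A₂..A₆: k=2: 0+5250+21·25·13=12075; k=3: 2625+3625+21·5·13=7615; k=4: 4305+5200+21·16·13=13873; k=5: 7250+0+21·25·13=14075 → min 7615.
Top-level splits: k=1: (A₁..A₁)·(A₂..A₆) → 0+7615+7·21·13 = 9526; k=2: (A₁..A₂)·(A₃..A₆) → 3675+5250+7·25·13 = 11200; k=3: (A₁..A₃)·(A₄..A₆) → 3360+3625+7·5·13 = 7440; k=4: (A₁..A₄)·(A₅..A₆) → 3920+5200+7·16·13 = 10576; k=5: (A₁..A₅)·(A₆..A₆) → 6235+0+7·25·13 = 8510.
Best split is after A₃, i.e. k = 3.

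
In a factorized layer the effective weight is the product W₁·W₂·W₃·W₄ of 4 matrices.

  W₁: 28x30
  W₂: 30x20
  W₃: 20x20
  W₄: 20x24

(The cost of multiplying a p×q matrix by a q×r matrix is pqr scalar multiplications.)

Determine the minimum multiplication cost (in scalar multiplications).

Adjacent pairs: W₁W₂ = 28·30·20 = 16800; W₂W₃ = 30·20·20 = 12000; W₃W₄ = 20·20·24 = 9600.
Length 3: W₁..W₃: k=1: 0+12000+28·30·20=28800; k=2: 16800+0+28·20·20=28000 → min 28000 | W₂..W₄: k=2: 0+9600+30·20·24=24000; k=3: 12000+0+30·20·24=26400 → min 24000.
Length 4: W₁..W₄: k=1: 0+24000+28·30·24=44160; k=2: 16800+9600+28·20·24=39840; k=3: 28000+0+28·20·24=41440 → min 39840.
Optimal order: ((W₁·W₂)·(W₃·W₄)) with cost 39840.

39840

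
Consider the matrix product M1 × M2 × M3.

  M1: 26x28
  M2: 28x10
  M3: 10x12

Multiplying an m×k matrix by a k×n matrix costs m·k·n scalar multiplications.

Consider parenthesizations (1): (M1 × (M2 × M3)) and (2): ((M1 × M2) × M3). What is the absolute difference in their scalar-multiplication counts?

Order (1) = (M1 × (M2 × M3)): (M2 × M3): 28×10 by 10×12 → 28×12, cost 28·10·12 = 3360; (M1 × (M2 × M3)): 26×28 by 28×12 → 26×12, cost 26·28·12 = 8736; cumulative 12096. Total 12096.
Order (2) = ((M1 × M2) × M3): (M1 × M2): 26×28 by 28×10 → 26×10, cost 26·28·10 = 7280; ((M1 × M2) × M3): 26×10 by 10×12 → 26×12, cost 26·10·12 = 3120; cumulative 10400. Total 10400.
Difference: |12096 − 10400| = 1696.

1696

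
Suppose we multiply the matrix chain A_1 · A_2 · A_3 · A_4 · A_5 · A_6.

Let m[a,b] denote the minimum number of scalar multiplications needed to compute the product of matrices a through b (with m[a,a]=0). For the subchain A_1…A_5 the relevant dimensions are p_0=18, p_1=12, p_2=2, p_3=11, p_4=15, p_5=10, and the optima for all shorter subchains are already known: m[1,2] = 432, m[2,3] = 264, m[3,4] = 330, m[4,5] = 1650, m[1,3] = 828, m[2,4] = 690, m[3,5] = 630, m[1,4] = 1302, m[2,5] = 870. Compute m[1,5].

m[1,5] = min over k∈[1,4] of m[1,k]+m[k+1,5]+p_{0}·p_k·p_{5}.
k=1: 0 + 870 + 18·12·10 = 3030; k=2: 432 + 630 + 18·2·10 = 1422; k=3: 828 + 1650 + 18·11·10 = 4458; k=4: 1302 + 0 + 18·15·10 = 4002.
Minimum: 1422 at k=2.

1422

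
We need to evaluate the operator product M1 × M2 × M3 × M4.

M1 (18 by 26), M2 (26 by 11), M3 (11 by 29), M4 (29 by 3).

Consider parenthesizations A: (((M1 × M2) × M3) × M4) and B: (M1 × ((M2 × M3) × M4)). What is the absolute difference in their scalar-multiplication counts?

496

Order A = (((M1 × M2) × M3) × M4): (M1 × M2): 18×26 by 26×11 → 18×11, cost 18·26·11 = 5148; ((M1 × M2) × M3): 18×11 by 11×29 → 18×29, cost 18·11·29 = 5742; cumulative 10890; (((M1 × M2) × M3) × M4): 18×29 by 29×3 → 18×3, cost 18·29·3 = 1566; cumulative 12456. Total 12456.
Order B = (M1 × ((M2 × M3) × M4)): (M2 × M3): 26×11 by 11×29 → 26×29, cost 26·11·29 = 8294; ((M2 × M3) × M4): 26×29 by 29×3 → 26×3, cost 26·29·3 = 2262; cumulative 10556; (M1 × ((M2 × M3) × M4)): 18×26 by 26×3 → 18×3, cost 18·26·3 = 1404; cumulative 11960. Total 11960.
Difference: |12456 − 11960| = 496.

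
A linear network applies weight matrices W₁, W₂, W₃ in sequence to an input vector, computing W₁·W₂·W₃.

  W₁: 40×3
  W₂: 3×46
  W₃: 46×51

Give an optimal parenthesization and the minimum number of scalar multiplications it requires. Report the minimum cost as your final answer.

(W₁·(W₂·W₃)): cost 13158.
((W₁·W₂)·W₃): cost 99360.
Optimal: (W₁·(W₂·W₃)) with cost 13158.

13158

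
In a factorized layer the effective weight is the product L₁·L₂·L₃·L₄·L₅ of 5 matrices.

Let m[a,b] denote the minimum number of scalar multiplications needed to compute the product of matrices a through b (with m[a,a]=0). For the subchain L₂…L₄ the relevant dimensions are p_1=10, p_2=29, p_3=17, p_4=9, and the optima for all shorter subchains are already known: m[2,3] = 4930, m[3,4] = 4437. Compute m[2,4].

m[2,4] = min over k∈[2,3] of m[2,k]+m[k+1,4]+p_{1}·p_k·p_{4}.
k=2: 0 + 4437 + 10·29·9 = 7047; k=3: 4930 + 0 + 10·17·9 = 6460.
Minimum: 6460 at k=3.

6460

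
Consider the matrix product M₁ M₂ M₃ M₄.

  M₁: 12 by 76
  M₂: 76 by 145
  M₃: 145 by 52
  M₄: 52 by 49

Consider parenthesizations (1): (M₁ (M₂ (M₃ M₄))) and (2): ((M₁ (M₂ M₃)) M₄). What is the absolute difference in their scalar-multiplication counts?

Order (1) = (M₁ (M₂ (M₃ M₄))): (M₃ M₄): 145×52 by 52×49 → 145×49, cost 145·52·49 = 369460; (M₂ (M₃ M₄)): 76×145 by 145×49 → 76×49, cost 76·145·49 = 539980; cumulative 909440; (M₁ (M₂ (M₃ M₄))): 12×76 by 76×49 → 12×49, cost 12·76·49 = 44688; cumulative 954128. Total 954128.
Order (2) = ((M₁ (M₂ M₃)) M₄): (M₂ M₃): 76×145 by 145×52 → 76×52, cost 76·145·52 = 573040; (M₁ (M₂ M₃)): 12×76 by 76×52 → 12×52, cost 12·76·52 = 47424; cumulative 620464; ((M₁ (M₂ M₃)) M₄): 12×52 by 52×49 → 12×49, cost 12·52·49 = 30576; cumulative 651040. Total 651040.
Difference: |954128 − 651040| = 303088.

303088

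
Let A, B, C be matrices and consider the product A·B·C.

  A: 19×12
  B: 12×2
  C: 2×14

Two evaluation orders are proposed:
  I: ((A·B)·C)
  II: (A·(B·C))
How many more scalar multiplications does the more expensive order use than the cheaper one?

2540

Order I = ((A·B)·C): (A·B): 19×12 by 12×2 → 19×2, cost 19·12·2 = 456; ((A·B)·C): 19×2 by 2×14 → 19×14, cost 19·2·14 = 532; cumulative 988. Total 988.
Order II = (A·(B·C)): (B·C): 12×2 by 2×14 → 12×14, cost 12·2·14 = 336; (A·(B·C)): 19×12 by 12×14 → 19×14, cost 19·12·14 = 3192; cumulative 3528. Total 3528.
Difference: |988 − 3528| = 2540.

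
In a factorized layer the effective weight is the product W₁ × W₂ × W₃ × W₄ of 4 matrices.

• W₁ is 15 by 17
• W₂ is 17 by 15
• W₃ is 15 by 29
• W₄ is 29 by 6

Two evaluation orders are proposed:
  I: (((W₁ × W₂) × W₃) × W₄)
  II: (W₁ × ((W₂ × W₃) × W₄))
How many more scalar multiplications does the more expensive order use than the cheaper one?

1077

Order I = (((W₁ × W₂) × W₃) × W₄): (W₁ × W₂): 15×17 by 17×15 → 15×15, cost 15·17·15 = 3825; ((W₁ × W₂) × W₃): 15×15 by 15×29 → 15×29, cost 15·15·29 = 6525; cumulative 10350; (((W₁ × W₂) × W₃) × W₄): 15×29 by 29×6 → 15×6, cost 15·29·6 = 2610; cumulative 12960. Total 12960.
Order II = (W₁ × ((W₂ × W₃) × W₄)): (W₂ × W₃): 17×15 by 15×29 → 17×29, cost 17·15·29 = 7395; ((W₂ × W₃) × W₄): 17×29 by 29×6 → 17×6, cost 17·29·6 = 2958; cumulative 10353; (W₁ × ((W₂ × W₃) × W₄)): 15×17 by 17×6 → 15×6, cost 15·17·6 = 1530; cumulative 11883. Total 11883.
Difference: |12960 − 11883| = 1077.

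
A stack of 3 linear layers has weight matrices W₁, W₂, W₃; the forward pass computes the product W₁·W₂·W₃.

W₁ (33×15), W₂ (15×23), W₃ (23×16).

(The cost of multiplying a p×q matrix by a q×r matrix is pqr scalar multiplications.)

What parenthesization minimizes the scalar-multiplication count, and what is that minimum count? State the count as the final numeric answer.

13440

(W₁·(W₂·W₃)): cost 13440.
((W₁·W₂)·W₃): cost 23529.
Optimal: (W₁·(W₂·W₃)) with cost 13440.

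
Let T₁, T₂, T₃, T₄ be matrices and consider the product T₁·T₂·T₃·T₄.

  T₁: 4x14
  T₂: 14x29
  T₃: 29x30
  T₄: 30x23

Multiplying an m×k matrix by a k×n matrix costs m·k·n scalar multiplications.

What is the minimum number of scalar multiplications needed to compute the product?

Adjacent pairs: T₁T₂ = 4·14·29 = 1624; T₂T₃ = 14·29·30 = 12180; T₃T₄ = 29·30·23 = 20010.
Length 3: T₁..T₃: k=1: 0+12180+4·14·30=13860; k=2: 1624+0+4·29·30=5104 → min 5104 | T₂..T₄: k=2: 0+20010+14·29·23=29348; k=3: 12180+0+14·30·23=21840 → min 21840.
Length 4: T₁..T₄: k=1: 0+21840+4·14·23=23128; k=2: 1624+20010+4·29·23=24302; k=3: 5104+0+4·30·23=7864 → min 7864.
Optimal order: (((T₁·T₂)·T₃)·T₄) with cost 7864.

7864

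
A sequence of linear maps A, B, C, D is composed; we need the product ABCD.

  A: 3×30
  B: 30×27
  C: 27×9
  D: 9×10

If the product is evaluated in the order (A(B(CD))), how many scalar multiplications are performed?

(CD): 27×9 by 9×10 → 27×10, cost 27·9·10 = 2430
(B(CD)): 30×27 by 27×10 → 30×10, cost 30·27·10 = 8100; cumulative 10530
(A(B(CD))): 3×30 by 30×10 → 3×10, cost 3·30·10 = 900; cumulative 11430
Total: 11430 scalar multiplications.

11430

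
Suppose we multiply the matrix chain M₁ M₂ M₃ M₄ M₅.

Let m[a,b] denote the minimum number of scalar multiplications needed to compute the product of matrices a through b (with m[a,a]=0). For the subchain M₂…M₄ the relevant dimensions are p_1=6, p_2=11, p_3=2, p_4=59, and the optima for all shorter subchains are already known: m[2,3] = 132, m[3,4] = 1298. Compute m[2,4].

840

m[2,4] = min over k∈[2,3] of m[2,k]+m[k+1,4]+p_{1}·p_k·p_{4}.
k=2: 0 + 1298 + 6·11·59 = 5192; k=3: 132 + 0 + 6·2·59 = 840.
Minimum: 840 at k=3.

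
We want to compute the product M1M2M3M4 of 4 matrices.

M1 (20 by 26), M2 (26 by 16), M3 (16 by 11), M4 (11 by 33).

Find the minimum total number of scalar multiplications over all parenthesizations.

17556

Adjacent pairs: M1M2 = 20·26·16 = 8320; M2M3 = 26·16·11 = 4576; M3M4 = 16·11·33 = 5808.
Length 3: M1..M3: k=1: 0+4576+20·26·11=10296; k=2: 8320+0+20·16·11=11840 → min 10296 | M2..M4: k=2: 0+5808+26·16·33=19536; k=3: 4576+0+26·11·33=14014 → min 14014.
Length 4: M1..M4: k=1: 0+14014+20·26·33=31174; k=2: 8320+5808+20·16·33=24688; k=3: 10296+0+20·11·33=17556 → min 17556.
Optimal order: ((M1(M2M3))M4) with cost 17556.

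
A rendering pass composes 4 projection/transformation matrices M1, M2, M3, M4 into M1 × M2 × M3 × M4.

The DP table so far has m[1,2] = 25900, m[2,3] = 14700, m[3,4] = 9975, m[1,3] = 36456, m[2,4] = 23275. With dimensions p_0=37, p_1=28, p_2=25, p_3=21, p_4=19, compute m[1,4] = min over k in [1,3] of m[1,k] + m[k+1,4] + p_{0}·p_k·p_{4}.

m[1,4] = min over k∈[1,3] of m[1,k]+m[k+1,4]+p_{0}·p_k·p_{4}.
k=1: 0 + 23275 + 37·28·19 = 42959; k=2: 25900 + 9975 + 37·25·19 = 53450; k=3: 36456 + 0 + 37·21·19 = 51219.
Minimum: 42959 at k=1.

42959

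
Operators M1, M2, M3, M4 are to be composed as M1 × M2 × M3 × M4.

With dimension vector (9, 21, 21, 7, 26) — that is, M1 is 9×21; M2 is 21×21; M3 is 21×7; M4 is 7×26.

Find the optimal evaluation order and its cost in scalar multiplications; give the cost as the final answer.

6048

Adjacent pairs: M1M2 = 9·21·21 = 3969; M2M3 = 21·21·7 = 3087; M3M4 = 21·7·26 = 3822.
Length 3: M1..M3: k=1: 0+3087+9·21·7=4410; k=2: 3969+0+9·21·7=5292 → min 4410 | M2..M4: k=2: 0+3822+21·21·26=15288; k=3: 3087+0+21·7·26=6909 → min 6909.
Length 4: M1..M4: k=1: 0+6909+9·21·26=11823; k=2: 3969+3822+9·21·26=12705; k=3: 4410+0+9·7·26=6048 → min 6048.
Optimal parenthesization: ((M1 × (M2 × M3)) × M4) with cost 6048.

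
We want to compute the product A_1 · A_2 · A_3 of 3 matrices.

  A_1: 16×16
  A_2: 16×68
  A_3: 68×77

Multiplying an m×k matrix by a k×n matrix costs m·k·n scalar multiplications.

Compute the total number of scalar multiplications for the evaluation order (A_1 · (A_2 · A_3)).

(A_2 · A_3): 16×68 by 68×77 → 16×77, cost 16·68·77 = 83776
(A_1 · (A_2 · A_3)): 16×16 by 16×77 → 16×77, cost 16·16·77 = 19712; cumulative 103488
Total: 103488 scalar multiplications.

103488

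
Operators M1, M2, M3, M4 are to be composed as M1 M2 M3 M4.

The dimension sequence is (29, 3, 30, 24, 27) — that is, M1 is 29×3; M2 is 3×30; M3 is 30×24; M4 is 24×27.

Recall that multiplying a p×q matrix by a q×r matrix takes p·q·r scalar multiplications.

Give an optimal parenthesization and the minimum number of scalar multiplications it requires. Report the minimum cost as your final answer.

6453

Adjacent pairs: M1M2 = 29·3·30 = 2610; M2M3 = 3·30·24 = 2160; M3M4 = 30·24·27 = 19440.
Length 3: M1..M3: k=1: 0+2160+29·3·24=4248; k=2: 2610+0+29·30·24=23490 → min 4248 | M2..M4: k=2: 0+19440+3·30·27=21870; k=3: 2160+0+3·24·27=4104 → min 4104.
Length 4: M1..M4: k=1: 0+4104+29·3·27=6453; k=2: 2610+19440+29·30·27=45540; k=3: 4248+0+29·24·27=23040 → min 6453.
Optimal parenthesization: (M1 ((M2 M3) M4)) with cost 6453.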